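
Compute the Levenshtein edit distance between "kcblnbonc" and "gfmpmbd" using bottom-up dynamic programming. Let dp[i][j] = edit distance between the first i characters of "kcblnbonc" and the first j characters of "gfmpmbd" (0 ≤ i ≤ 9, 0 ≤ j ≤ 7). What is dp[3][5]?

   ''  g  f  m  p  m  b  d
''  0  1  2  3  4  5  6  7
 k  1  1  2  3  4  5  6  7
 c  2  2  2  3  4  5  6  7
 b  3  3  3  3  4  5  5  6
 l  4  4  4  4  4  5  6  6
 n  5  5  5  5  5  5  6  7
 b  6  6  6  6  6  6  5  6
 o  7  7  7  7  7  7  6  6
 n  8  8  8  8  8  8  7  7
 c  9  9  9  9  9  9  8  8

5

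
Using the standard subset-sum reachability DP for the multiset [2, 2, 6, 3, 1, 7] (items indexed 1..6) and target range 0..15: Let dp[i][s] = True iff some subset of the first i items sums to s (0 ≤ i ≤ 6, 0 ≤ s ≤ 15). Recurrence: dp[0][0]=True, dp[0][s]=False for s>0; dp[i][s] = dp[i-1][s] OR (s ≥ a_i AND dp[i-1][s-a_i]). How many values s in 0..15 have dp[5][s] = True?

i\s   0   1   2   3   4   5   6   7   8   9  10  11  12  13  14  15
  0   T   F   F   F   F   F   F   F   F   F   F   F   F   F   F   F
  1   T   F   T   F   F   F   F   F   F   F   F   F   F   F   F   F
  2   T   F   T   F   T   F   F   F   F   F   F   F   F   F   F   F
  3   T   F   T   F   T   F   T   F   T   F   T   F   F   F   F   F
  4   T   F   T   T   T   T   T   T   T   T   T   T   F   T   F   F
  5   T   T   T   T   T   T   T   T   T   T   T   T   T   T   T   F
  6   T   T   T   T   T   T   T   T   T   T   T   T   T   T   T   T

15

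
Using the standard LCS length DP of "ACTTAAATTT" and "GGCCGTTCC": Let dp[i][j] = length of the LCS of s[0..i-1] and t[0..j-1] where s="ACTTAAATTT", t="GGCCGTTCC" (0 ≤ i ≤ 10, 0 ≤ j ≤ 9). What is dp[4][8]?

3

   ''  G  G  C  C  G  T  T  C  C
''  0  0  0  0  0  0  0  0  0  0
 A  0  0  0  0  0  0  0  0  0  0
 C  0  0  0  1  1  1  1  1  1  1
 T  0  0  0  1  1  1  2  2  2  2
 T  0  0  0  1  1  1  2  3  3  3
 A  0  0  0  1  1  1  2  3  3  3
 A  0  0  0  1  1  1  2  3  3  3
 A  0  0  0  1  1  1  2  3  3  3
 T  0  0  0  1  1  1  2  3  3  3
 T  0  0  0  1  1  1  2  3  3  3
 T  0  0  0  1  1  1  2  3  3  3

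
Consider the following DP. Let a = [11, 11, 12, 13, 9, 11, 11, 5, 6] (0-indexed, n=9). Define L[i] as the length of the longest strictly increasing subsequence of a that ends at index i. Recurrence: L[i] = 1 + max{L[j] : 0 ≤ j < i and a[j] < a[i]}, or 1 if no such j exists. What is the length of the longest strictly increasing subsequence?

3

   i    0    1    2    3    4    5    6    7    8
a[i]   11   11   12   13    9   11   11    5    6
L[i]    1    1    2    3    1    2    2    1    2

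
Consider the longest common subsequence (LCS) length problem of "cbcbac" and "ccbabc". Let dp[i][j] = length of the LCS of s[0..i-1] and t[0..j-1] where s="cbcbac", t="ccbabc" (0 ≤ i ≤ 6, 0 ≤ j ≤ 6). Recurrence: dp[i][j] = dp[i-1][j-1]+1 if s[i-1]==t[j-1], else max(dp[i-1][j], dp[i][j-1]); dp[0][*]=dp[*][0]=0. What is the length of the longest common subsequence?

5

   ''  c  c  b  a  b  c
''  0  0  0  0  0  0  0
 c  0  1  1  1  1  1  1
 b  0  1  1  2  2  2  2
 c  0  1  2  2  2  2  3
 b  0  1  2  3  3  3  3
 a  0  1  2  3  4  4  4
 c  0  1  2  3  4  4  5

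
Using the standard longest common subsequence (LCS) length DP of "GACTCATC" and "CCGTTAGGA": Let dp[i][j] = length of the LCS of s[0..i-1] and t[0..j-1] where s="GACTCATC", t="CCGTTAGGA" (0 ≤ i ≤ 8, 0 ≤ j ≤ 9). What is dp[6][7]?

   ''  C  C  G  T  T  A  G  G  A
''  0  0  0  0  0  0  0  0  0  0
 G  0  0  0  1  1  1  1  1  1  1
 A  0  0  0  1  1  1  2  2  2  2
 C  0  1  1  1  1  1  2  2  2  2
 T  0  1  1  1  2  2  2  2  2  2
 C  0  1  2  2  2  2  2  2  2  2
 A  0  1  2  2  2  2  3  3  3  3
 T  0  1  2  2  3  3  3  3  3  3
 C  0  1  2  2  3  3  3  3  3  3

3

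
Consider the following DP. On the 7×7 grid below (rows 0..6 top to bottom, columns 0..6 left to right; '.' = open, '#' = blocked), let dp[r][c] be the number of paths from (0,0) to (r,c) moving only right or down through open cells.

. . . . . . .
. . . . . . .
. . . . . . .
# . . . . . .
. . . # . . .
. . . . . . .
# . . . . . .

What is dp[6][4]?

r\c   0   1   2   3   4   5   6
  0   1   1   1   1   1   1   1
  1   1   2   3   4   5   6   7
  2   1   3   6  10  15  21  28
  3   0   3   9  19  34  55  83
  4   0   3  12   0  34  89 172
  5   0   3  15  15  49 138 310
  6   0   3  18  33  82 220 530

82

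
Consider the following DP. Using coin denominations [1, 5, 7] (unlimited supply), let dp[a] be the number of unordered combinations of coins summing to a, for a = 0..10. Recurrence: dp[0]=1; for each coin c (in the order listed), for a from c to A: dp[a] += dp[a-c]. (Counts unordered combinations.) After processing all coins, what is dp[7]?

3

after  coin     0     1     2     3     4     5     6     7     8     9    10
          1     1     1     1     1     1     1     1     1     1     1     1
          5     1     1     1     1     1     2     2     2     2     2     3
          7     1     1     1     1     1     2     2     3     3     3     4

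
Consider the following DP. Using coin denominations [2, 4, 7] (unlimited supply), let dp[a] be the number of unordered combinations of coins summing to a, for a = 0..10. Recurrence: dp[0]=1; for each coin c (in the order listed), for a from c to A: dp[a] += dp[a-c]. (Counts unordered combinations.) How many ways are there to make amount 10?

after  coin     0     1     2     3     4     5     6     7     8     9    10
          2     1     0     1     0     1     0     1     0     1     0     1
          4     1     0     1     0     2     0     2     0     3     0     3
          7     1     0     1     0     2     0     2     1     3     1     3

3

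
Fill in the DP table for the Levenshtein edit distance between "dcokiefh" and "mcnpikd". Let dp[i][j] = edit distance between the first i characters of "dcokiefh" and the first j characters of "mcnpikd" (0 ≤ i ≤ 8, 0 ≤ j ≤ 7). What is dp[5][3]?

4

   ''  m  c  n  p  i  k  d
''  0  1  2  3  4  5  6  7
 d  1  1  2  3  4  5  6  6
 c  2  2  1  2  3  4  5  6
 o  3  3  2  2  3  4  5  6
 k  4  4  3  3  3  4  4  5
 i  5  5  4  4  4  3  4  5
 e  6  6  5  5  5  4  4  5
 f  7  7  6  6  6  5  5  5
 h  8  8  7  7  7  6  6  6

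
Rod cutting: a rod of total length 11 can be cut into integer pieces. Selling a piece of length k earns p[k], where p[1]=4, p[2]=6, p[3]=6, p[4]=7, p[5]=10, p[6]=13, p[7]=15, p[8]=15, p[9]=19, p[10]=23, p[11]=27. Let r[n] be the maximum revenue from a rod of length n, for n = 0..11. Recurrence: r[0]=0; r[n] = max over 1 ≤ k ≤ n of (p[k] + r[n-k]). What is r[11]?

   n    0    1    2    3    4    5    6    7    8    9   10   11
r[n]    0    4    8   12   16   20   24   28   32   36   40   44

44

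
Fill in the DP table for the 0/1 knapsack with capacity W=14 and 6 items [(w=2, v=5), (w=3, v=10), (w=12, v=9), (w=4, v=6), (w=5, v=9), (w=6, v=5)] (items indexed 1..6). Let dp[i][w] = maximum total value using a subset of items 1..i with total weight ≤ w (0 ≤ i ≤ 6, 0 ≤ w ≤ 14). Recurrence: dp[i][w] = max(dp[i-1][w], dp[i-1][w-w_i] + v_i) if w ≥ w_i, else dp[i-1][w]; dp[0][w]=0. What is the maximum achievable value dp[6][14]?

i\w   0   1   2   3   4   5   6   7   8   9  10  11  12  13  14
  0   0   0   0   0   0   0   0   0   0   0   0   0   0   0   0
  1   0   0   5   5   5   5   5   5   5   5   5   5   5   5   5
  2   0   0   5  10  10  15  15  15  15  15  15  15  15  15  15
  3   0   0   5  10  10  15  15  15  15  15  15  15  15  15  15
  4   0   0   5  10  10  15  15  16  16  21  21  21  21  21  21
  5   0   0   5  10  10  15  15  16  19  21  24  24  25  25  30
  6   0   0   5  10  10  15  15  16  19  21  24  24  25  25  30

30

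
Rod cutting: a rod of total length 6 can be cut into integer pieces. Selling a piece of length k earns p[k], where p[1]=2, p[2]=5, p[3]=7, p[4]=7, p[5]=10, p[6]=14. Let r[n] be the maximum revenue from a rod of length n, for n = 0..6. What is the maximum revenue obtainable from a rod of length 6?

   n    0    1    2    3    4    5    6
r[n]    0    2    5    7   10   12   15

15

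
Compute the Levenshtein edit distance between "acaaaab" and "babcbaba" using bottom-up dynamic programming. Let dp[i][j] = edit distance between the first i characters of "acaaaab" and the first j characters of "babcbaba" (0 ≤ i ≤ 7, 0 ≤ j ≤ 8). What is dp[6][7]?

   ''  b  a  b  c  b  a  b  a
''  0  1  2  3  4  5  6  7  8
 a  1  1  1  2  3  4  5  6  7
 c  2  2  2  2  2  3  4  5  6
 a  3  3  2  3  3  3  3  4  5
 a  4  4  3  3  4  4  3  4  4
 a  5  5  4  4  4  5  4  4  4
 a  6  6  5  5  5  5  5  5  4
 b  7  6  6  5  6  5  6  5  5

5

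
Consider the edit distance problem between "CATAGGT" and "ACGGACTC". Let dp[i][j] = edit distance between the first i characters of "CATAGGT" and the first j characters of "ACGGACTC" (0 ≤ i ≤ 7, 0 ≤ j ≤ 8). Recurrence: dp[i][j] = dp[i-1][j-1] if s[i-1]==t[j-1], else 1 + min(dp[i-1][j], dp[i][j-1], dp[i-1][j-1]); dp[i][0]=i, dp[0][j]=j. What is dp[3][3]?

3

   ''  A  C  G  G  A  C  T  C
''  0  1  2  3  4  5  6  7  8
 C  1  1  1  2  3  4  5  6  7
 A  2  1  2  2  3  3  4  5  6
 T  3  2  2  3  3  4  4  4  5
 A  4  3  3  3  4  3  4  5  5
 G  5  4  4  3  3  4  4  5  6
 G  6  5  5  4  3  4  5  5  6
 T  7  6  6  5  4  4  5  5  6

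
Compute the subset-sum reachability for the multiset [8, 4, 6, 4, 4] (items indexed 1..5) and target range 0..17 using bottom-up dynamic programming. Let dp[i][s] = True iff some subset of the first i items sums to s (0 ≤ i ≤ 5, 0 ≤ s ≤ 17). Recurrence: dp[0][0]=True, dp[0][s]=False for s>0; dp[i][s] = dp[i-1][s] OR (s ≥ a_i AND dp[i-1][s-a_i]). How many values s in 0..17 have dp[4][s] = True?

i\s   0   1   2   3   4   5   6   7   8   9  10  11  12  13  14  15  16  17
  0   T   F   F   F   F   F   F   F   F   F   F   F   F   F   F   F   F   F
  1   T   F   F   F   F   F   F   F   T   F   F   F   F   F   F   F   F   F
  2   T   F   F   F   T   F   F   F   T   F   F   F   T   F   F   F   F   F
  3   T   F   F   F   T   F   T   F   T   F   T   F   T   F   T   F   F   F
  4   T   F   F   F   T   F   T   F   T   F   T   F   T   F   T   F   T   F
  5   T   F   F   F   T   F   T   F   T   F   T   F   T   F   T   F   T   F

8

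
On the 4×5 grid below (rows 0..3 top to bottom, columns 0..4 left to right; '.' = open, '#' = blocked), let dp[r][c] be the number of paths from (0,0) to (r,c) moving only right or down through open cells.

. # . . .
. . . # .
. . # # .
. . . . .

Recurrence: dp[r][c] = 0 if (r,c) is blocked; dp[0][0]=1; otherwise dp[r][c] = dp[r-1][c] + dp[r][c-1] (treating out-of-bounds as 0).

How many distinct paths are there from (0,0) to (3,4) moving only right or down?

3

r\c   0   1   2   3   4
  0   1   0   0   0   0
  1   1   1   1   0   0
  2   1   2   0   0   0
  3   1   3   3   3   3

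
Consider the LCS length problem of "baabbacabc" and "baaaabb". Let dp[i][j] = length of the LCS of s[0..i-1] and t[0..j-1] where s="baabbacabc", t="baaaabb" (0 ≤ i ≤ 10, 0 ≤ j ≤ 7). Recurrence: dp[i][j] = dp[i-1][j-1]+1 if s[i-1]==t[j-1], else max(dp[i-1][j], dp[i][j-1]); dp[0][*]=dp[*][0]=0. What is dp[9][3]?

3

   ''  b  a  a  a  a  b  b
''  0  0  0  0  0  0  0  0
 b  0  1  1  1  1  1  1  1
 a  0  1  2  2  2  2  2  2
 a  0  1  2  3  3  3  3  3
 b  0  1  2  3  3  3  4  4
 b  0  1  2  3  3  3  4  5
 a  0  1  2  3  4  4  4  5
 c  0  1  2  3  4  4  4  5
 a  0  1  2  3  4  5  5  5
 b  0  1  2  3  4  5  6  6
 c  0  1  2  3  4  5  6  6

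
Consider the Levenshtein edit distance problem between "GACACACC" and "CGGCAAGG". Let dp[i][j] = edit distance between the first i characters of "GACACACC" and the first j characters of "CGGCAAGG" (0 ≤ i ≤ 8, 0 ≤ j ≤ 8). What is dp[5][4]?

   ''  C  G  G  C  A  A  G  G
''  0  1  2  3  4  5  6  7  8
 G  1  1  1  2  3  4  5  6  7
 A  2  2  2  2  3  3  4  5  6
 C  3  2  3  3  2  3  4  5  6
 A  4  3  3  4  3  2  3  4  5
 C  5  4  4  4  4  3  3  4  5
 A  6  5  5  5  5  4  3  4  5
 C  7  6  6  6  5  5  4  4  5
 C  8  7  7  7  6  6  5  5  5

4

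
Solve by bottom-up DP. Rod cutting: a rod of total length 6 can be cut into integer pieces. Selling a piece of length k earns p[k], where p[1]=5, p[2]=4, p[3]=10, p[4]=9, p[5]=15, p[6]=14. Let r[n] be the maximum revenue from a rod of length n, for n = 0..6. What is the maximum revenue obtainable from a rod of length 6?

30

   n    0    1    2    3    4    5    6
r[n]    0    5   10   15   20   25   30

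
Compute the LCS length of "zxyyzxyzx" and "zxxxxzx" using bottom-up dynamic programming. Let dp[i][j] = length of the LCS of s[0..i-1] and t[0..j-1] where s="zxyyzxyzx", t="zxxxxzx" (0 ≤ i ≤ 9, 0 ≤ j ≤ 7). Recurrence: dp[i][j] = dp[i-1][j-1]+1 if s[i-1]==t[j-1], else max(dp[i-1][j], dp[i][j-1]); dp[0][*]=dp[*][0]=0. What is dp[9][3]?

3

   ''  z  x  x  x  x  z  x
''  0  0  0  0  0  0  0  0
 z  0  1  1  1  1  1  1  1
 x  0  1  2  2  2  2  2  2
 y  0  1  2  2  2  2  2  2
 y  0  1  2  2  2  2  2  2
 z  0  1  2  2  2  2  3  3
 x  0  1  2  3  3  3  3  4
 y  0  1  2  3  3  3  3  4
 z  0  1  2  3  3  3  4  4
 x  0  1  2  3  4  4  4  5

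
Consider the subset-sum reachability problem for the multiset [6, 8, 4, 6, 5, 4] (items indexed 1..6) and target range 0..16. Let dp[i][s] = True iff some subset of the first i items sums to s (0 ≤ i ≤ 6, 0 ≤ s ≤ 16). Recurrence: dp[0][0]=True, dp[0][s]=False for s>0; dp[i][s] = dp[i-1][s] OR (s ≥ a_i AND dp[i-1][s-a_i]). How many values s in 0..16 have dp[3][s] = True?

i\s   0   1   2   3   4   5   6   7   8   9  10  11  12  13  14  15  16
  0   T   F   F   F   F   F   F   F   F   F   F   F   F   F   F   F   F
  1   T   F   F   F   F   F   T   F   F   F   F   F   F   F   F   F   F
  2   T   F   F   F   F   F   T   F   T   F   F   F   F   F   T   F   F
  3   T   F   F   F   T   F   T   F   T   F   T   F   T   F   T   F   F
  4   T   F   F   F   T   F   T   F   T   F   T   F   T   F   T   F   T
  5   T   F   F   F   T   T   T   F   T   T   T   T   T   T   T   T   T
  6   T   F   F   F   T   T   T   F   T   T   T   T   T   T   T   T   T

7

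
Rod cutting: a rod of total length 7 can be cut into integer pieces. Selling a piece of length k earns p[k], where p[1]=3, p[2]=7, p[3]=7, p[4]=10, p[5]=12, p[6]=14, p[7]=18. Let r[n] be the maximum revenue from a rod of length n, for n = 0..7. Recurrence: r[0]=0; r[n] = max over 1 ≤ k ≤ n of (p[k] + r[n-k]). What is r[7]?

   n    0    1    2    3    4    5    6    7
r[n]    0    3    7   10   14   17   21   24

24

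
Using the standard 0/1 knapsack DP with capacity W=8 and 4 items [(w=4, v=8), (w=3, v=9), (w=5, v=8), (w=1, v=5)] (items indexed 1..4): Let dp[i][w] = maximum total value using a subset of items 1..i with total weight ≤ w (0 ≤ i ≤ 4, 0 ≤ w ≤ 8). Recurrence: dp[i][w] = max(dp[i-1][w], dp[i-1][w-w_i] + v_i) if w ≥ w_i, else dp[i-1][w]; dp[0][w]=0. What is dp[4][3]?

i\w   0   1   2   3   4   5   6   7   8
  0   0   0   0   0   0   0   0   0   0
  1   0   0   0   0   8   8   8   8   8
  2   0   0   0   9   9   9   9  17  17
  3   0   0   0   9   9   9   9  17  17
  4   0   5   5   9  14  14  14  17  22

9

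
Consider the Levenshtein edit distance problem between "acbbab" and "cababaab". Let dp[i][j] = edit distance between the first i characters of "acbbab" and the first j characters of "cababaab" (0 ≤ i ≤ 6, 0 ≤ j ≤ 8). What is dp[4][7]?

   ''  c  a  b  a  b  a  a  b
''  0  1  2  3  4  5  6  7  8
 a  1  1  1  2  3  4  5  6  7
 c  2  1  2  2  3  4  5  6  7
 b  3  2  2  2  3  3  4  5  6
 b  4  3  3  2  3  3  4  5  5
 a  5  4  3  3  2  3  3  4  5
 b  6  5  4  3  3  2  3  4  4

5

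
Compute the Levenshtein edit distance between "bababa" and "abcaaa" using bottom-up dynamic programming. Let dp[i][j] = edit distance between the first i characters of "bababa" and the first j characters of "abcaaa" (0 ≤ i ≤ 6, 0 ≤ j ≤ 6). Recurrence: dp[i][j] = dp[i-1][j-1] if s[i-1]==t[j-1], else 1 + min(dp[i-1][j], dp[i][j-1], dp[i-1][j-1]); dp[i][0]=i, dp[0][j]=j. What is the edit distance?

3

   ''  a  b  c  a  a  a
''  0  1  2  3  4  5  6
 b  1  1  1  2  3  4  5
 a  2  1  2  2  2  3  4
 b  3  2  1  2  3  3  4
 a  4  3  2  2  2  3  3
 b  5  4  3  3  3  3  4
 a  6  5  4  4  3  3  3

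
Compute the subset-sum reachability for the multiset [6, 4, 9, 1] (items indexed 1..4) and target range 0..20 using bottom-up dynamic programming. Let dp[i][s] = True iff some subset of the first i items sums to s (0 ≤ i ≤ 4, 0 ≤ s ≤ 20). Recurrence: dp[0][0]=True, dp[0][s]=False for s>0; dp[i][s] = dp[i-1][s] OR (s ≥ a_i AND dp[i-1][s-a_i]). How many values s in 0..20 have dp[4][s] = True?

i\s   0   1   2   3   4   5   6   7   8   9  10  11  12  13  14  15  16  17  18  19  20
  0   T   F   F   F   F   F   F   F   F   F   F   F   F   F   F   F   F   F   F   F   F
  1   T   F   F   F   F   F   T   F   F   F   F   F   F   F   F   F   F   F   F   F   F
  2   T   F   F   F   T   F   T   F   F   F   T   F   F   F   F   F   F   F   F   F   F
  3   T   F   F   F   T   F   T   F   F   T   T   F   F   T   F   T   F   F   F   T   F
  4   T   T   F   F   T   T   T   T   F   T   T   T   F   T   T   T   T   F   F   T   T

15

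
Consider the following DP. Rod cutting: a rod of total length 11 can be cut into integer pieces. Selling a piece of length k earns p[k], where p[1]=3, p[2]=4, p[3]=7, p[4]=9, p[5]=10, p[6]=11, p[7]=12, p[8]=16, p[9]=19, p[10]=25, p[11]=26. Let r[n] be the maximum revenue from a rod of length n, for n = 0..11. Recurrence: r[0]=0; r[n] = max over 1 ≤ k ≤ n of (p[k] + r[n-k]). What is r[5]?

15

   n    0    1    2    3    4    5    6    7    8    9   10   11
r[n]    0    3    6    9   12   15   18   21   24   27   30   33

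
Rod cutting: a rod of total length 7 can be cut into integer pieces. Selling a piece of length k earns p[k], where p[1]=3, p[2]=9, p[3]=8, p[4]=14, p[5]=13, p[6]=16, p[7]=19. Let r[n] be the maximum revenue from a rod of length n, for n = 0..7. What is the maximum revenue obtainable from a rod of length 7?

   n    0    1    2    3    4    5    6    7
r[n]    0    3    9   12   18   21   27   30

30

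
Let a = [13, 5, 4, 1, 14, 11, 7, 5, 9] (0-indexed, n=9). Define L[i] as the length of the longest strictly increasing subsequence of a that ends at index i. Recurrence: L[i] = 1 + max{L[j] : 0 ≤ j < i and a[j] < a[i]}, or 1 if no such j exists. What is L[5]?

2

   i    0    1    2    3    4    5    6    7    8
a[i]   13    5    4    1   14   11    7    5    9
L[i]    1    1    1    1    2    2    2    2    3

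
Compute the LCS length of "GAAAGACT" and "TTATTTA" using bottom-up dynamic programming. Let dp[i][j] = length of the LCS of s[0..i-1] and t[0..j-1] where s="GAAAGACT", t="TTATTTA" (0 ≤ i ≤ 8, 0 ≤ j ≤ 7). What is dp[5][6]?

1

   ''  T  T  A  T  T  T  A
''  0  0  0  0  0  0  0  0
 G  0  0  0  0  0  0  0  0
 A  0  0  0  1  1  1  1  1
 A  0  0  0  1  1  1  1  2
 A  0  0  0  1  1  1  1  2
 G  0  0  0  1  1  1  1  2
 A  0  0  0  1  1  1  1  2
 C  0  0  0  1  1  1  1  2
 T  0  1  1  1  2  2  2  2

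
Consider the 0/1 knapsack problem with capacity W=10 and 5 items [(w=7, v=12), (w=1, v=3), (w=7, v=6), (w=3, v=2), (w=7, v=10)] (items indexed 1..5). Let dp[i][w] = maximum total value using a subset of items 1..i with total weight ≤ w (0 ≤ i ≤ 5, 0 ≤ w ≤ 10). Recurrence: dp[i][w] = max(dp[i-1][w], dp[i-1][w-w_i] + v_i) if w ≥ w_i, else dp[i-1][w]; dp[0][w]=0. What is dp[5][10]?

15

i\w   0   1   2   3   4   5   6   7   8   9  10
  0   0   0   0   0   0   0   0   0   0   0   0
  1   0   0   0   0   0   0   0  12  12  12  12
  2   0   3   3   3   3   3   3  12  15  15  15
  3   0   3   3   3   3   3   3  12  15  15  15
  4   0   3   3   3   5   5   5  12  15  15  15
  5   0   3   3   3   5   5   5  12  15  15  15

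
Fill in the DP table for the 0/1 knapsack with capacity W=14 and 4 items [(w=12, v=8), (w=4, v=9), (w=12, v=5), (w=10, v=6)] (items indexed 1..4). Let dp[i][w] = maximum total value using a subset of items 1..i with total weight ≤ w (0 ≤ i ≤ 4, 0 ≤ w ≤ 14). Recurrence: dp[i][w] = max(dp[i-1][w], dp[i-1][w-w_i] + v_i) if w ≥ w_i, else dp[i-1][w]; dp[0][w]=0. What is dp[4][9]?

9

i\w   0   1   2   3   4   5   6   7   8   9  10  11  12  13  14
  0   0   0   0   0   0   0   0   0   0   0   0   0   0   0   0
  1   0   0   0   0   0   0   0   0   0   0   0   0   8   8   8
  2   0   0   0   0   9   9   9   9   9   9   9   9   9   9   9
  3   0   0   0   0   9   9   9   9   9   9   9   9   9   9   9
  4   0   0   0   0   9   9   9   9   9   9   9   9   9   9  15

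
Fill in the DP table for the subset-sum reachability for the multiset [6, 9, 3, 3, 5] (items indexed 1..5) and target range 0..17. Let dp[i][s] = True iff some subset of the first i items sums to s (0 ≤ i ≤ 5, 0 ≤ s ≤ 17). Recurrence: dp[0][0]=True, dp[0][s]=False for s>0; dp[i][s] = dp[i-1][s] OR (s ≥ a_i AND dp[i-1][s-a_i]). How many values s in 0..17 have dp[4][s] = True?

i\s   0   1   2   3   4   5   6   7   8   9  10  11  12  13  14  15  16  17
  0   T   F   F   F   F   F   F   F   F   F   F   F   F   F   F   F   F   F
  1   T   F   F   F   F   F   T   F   F   F   F   F   F   F   F   F   F   F
  2   T   F   F   F   F   F   T   F   F   T   F   F   F   F   F   T   F   F
  3   T   F   F   T   F   F   T   F   F   T   F   F   T   F   F   T   F   F
  4   T   F   F   T   F   F   T   F   F   T   F   F   T   F   F   T   F   F
  5   T   F   F   T   F   T   T   F   T   T   F   T   T   F   T   T   F   T

6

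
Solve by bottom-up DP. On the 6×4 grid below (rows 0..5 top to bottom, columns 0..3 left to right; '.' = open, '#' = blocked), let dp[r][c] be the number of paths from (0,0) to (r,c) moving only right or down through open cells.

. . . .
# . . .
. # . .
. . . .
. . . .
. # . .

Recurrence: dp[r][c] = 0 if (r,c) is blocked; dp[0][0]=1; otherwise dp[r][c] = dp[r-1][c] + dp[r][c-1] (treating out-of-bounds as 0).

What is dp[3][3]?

r\c   0   1   2   3
  0   1   1   1   1
  1   0   1   2   3
  2   0   0   2   5
  3   0   0   2   7
  4   0   0   2   9
  5   0   0   2  11

7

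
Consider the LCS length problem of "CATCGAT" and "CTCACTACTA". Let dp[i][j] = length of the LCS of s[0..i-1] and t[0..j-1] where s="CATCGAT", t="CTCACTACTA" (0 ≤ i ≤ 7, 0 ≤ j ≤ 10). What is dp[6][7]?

   ''  C  T  C  A  C  T  A  C  T  A
''  0  0  0  0  0  0  0  0  0  0  0
 C  0  1  1  1  1  1  1  1  1  1  1
 A  0  1  1  1  2  2  2  2  2  2  2
 T  0  1  2  2  2  2  3  3  3  3  3
 C  0  1  2  3  3  3  3  3  4  4  4
 G  0  1  2  3  3  3  3  3  4  4  4
 A  0  1  2  3  4  4  4  4  4  4  5
 T  0  1  2  3  4  4  5  5  5  5  5

4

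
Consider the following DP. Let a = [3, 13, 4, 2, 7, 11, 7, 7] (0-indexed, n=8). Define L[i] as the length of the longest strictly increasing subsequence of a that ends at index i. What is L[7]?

3

   i    0    1    2    3    4    5    6    7
a[i]    3   13    4    2    7   11    7    7
L[i]    1    2    2    1    3    4    3    3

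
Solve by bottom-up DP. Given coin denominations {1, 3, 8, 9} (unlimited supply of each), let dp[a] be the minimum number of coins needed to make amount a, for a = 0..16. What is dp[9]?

1

 a  0  1  2  3  4  5  6  7  8  9 10 11 12 13 14 15 16
dp  0  1  2  1  2  3  2  3  1  1  2  2  2  3  3  3  2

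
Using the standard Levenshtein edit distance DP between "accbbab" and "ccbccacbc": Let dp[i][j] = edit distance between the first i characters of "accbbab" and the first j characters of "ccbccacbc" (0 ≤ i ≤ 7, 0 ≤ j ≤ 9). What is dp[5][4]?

   ''  c  c  b  c  c  a  c  b  c
''  0  1  2  3  4  5  6  7  8  9
 a  1  1  2  3  4  5  5  6  7  8
 c  2  1  1  2  3  4  5  5  6  7
 c  3  2  1  2  2  3  4  5  6  6
 b  4  3  2  1  2  3  4  5  5  6
 b  5  4  3  2  2  3  4  5  5  6
 a  6  5  4  3  3  3  3  4  5  6
 b  7  6  5  4  4  4  4  4  4  5

2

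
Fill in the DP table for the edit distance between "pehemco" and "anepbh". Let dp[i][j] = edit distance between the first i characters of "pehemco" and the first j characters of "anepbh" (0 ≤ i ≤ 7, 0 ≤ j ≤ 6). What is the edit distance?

   ''  a  n  e  p  b  h
''  0  1  2  3  4  5  6
 p  1  1  2  3  3  4  5
 e  2  2  2  2  3  4  5
 h  3  3  3  3  3  4  4
 e  4  4  4  3  4  4  5
 m  5  5  5  4  4  5  5
 c  6  6  6  5  5  5  6
 o  7  7  7  6  6  6  6

6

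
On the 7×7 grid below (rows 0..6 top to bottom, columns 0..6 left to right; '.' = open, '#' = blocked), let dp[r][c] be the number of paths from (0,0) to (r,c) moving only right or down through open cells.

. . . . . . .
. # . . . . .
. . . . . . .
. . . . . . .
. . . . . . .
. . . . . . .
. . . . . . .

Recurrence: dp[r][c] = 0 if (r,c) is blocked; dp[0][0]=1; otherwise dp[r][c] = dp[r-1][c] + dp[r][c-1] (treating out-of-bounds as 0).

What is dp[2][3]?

r\c   0   1   2   3   4   5   6
  0   1   1   1   1   1   1   1
  1   1   0   1   2   3   4   5
  2   1   1   2   4   7  11  16
  3   1   2   4   8  15  26  42
  4   1   3   7  15  30  56  98
  5   1   4  11  26  56 112 210
  6   1   5  16  42  98 210 420

4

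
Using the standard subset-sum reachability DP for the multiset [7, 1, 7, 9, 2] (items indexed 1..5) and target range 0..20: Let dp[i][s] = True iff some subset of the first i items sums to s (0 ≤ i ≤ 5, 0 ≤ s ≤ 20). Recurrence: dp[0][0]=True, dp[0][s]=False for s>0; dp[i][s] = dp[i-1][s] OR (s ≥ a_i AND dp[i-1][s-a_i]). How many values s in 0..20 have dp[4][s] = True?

10

i\s   0   1   2   3   4   5   6   7   8   9  10  11  12  13  14  15  16  17  18  19  20
  0   T   F   F   F   F   F   F   F   F   F   F   F   F   F   F   F   F   F   F   F   F
  1   T   F   F   F   F   F   F   T   F   F   F   F   F   F   F   F   F   F   F   F   F
  2   T   T   F   F   F   F   F   T   T   F   F   F   F   F   F   F   F   F   F   F   F
  3   T   T   F   F   F   F   F   T   T   F   F   F   F   F   T   T   F   F   F   F   F
  4   T   T   F   F   F   F   F   T   T   T   T   F   F   F   T   T   T   T   F   F   F
  5   T   T   T   T   F   F   F   T   T   T   T   T   T   F   T   T   T   T   T   T   F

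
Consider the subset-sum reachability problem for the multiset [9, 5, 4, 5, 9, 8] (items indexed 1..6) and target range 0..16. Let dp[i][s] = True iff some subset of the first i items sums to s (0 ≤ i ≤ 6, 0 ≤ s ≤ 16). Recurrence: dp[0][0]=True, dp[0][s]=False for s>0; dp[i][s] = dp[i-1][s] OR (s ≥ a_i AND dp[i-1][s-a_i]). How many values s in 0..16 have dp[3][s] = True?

6

i\s   0   1   2   3   4   5   6   7   8   9  10  11  12  13  14  15  16
  0   T   F   F   F   F   F   F   F   F   F   F   F   F   F   F   F   F
  1   T   F   F   F   F   F   F   F   F   T   F   F   F   F   F   F   F
  2   T   F   F   F   F   T   F   F   F   T   F   F   F   F   T   F   F
  3   T   F   F   F   T   T   F   F   F   T   F   F   F   T   T   F   F
  4   T   F   F   F   T   T   F   F   F   T   T   F   F   T   T   F   F
  5   T   F   F   F   T   T   F   F   F   T   T   F   F   T   T   F   F
  6   T   F   F   F   T   T   F   F   T   T   T   F   T   T   T   F   F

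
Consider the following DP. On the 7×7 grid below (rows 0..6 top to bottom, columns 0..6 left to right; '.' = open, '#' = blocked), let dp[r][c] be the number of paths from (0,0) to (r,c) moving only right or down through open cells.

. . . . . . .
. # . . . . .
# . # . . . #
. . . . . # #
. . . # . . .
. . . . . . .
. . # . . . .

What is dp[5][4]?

r\c   0   1   2   3   4   5   6
  0   1   1   1   1   1   1   1
  1   1   0   1   2   3   4   5
  2   0   0   0   2   5   9   0
  3   0   0   0   2   7   0   0
  4   0   0   0   0   7   7   7
  5   0   0   0   0   7  14  21
  6   0   0   0   0   7  21  42

7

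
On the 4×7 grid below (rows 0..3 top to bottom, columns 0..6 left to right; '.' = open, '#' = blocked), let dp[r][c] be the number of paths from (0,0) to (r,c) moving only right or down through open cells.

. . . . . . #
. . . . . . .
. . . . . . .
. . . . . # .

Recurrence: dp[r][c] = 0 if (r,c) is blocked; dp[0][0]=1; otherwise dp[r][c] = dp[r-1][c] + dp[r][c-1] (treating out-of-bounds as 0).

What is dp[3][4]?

35

r\c   0   1   2   3   4   5   6
  0   1   1   1   1   1   1   0
  1   1   2   3   4   5   6   6
  2   1   3   6  10  15  21  27
  3   1   4  10  20  35   0  27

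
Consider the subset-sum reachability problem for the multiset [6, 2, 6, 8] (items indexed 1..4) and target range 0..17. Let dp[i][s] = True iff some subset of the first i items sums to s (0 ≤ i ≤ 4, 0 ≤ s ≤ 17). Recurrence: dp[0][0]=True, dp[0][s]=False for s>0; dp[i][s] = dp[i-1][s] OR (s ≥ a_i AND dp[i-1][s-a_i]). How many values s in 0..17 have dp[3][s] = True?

i\s   0   1   2   3   4   5   6   7   8   9  10  11  12  13  14  15  16  17
  0   T   F   F   F   F   F   F   F   F   F   F   F   F   F   F   F   F   F
  1   T   F   F   F   F   F   T   F   F   F   F   F   F   F   F   F   F   F
  2   T   F   T   F   F   F   T   F   T   F   F   F   F   F   F   F   F   F
  3   T   F   T   F   F   F   T   F   T   F   F   F   T   F   T   F   F   F
  4   T   F   T   F   F   F   T   F   T   F   T   F   T   F   T   F   T   F

6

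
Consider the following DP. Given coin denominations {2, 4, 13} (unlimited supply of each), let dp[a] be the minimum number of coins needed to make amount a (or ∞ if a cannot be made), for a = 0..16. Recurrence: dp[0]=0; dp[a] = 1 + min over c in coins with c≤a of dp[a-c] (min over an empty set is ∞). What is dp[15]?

 a  0  1  2  3  4  5  6  7  8  9 10 11 12 13 14 15 16
dp  0  -  1  -  1  -  2  -  2  -  3  -  3  1  4  2  4
(- denotes ∞ / unreachable)

2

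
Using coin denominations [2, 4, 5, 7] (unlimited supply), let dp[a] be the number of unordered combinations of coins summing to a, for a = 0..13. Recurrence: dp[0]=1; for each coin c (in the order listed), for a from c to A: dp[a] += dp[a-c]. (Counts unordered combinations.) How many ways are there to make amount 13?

5

after  coin     0     1     2     3     4     5     6     7     8     9    10    11    12    13
          2     1     0     1     0     1     0     1     0     1     0     1     0     1     0
          4     1     0     1     0     2     0     2     0     3     0     3     0     4     0
          5     1     0     1     0     2     1     2     1     3     2     4     2     5     3
          7     1     0     1     0     2     1     2     2     3     3     4     4     6     5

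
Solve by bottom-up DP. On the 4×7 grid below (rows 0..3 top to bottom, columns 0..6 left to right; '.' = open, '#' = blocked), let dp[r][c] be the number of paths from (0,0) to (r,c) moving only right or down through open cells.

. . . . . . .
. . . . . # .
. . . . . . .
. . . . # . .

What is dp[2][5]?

r\c   0   1   2   3   4   5   6
  0   1   1   1   1   1   1   1
  1   1   2   3   4   5   0   1
  2   1   3   6  10  15  15  16
  3   1   4  10  20   0  15  31

15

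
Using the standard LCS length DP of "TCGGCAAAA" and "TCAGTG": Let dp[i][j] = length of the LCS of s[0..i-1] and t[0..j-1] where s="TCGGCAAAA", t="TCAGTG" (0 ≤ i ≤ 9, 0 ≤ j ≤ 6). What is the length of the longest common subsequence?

4

   ''  T  C  A  G  T  G
''  0  0  0  0  0  0  0
 T  0  1  1  1  1  1  1
 C  0  1  2  2  2  2  2
 G  0  1  2  2  3  3  3
 G  0  1  2  2  3  3  4
 C  0  1  2  2  3  3  4
 A  0  1  2  3  3  3  4
 A  0  1  2  3  3  3  4
 A  0  1  2  3  3  3  4
 A  0  1  2  3  3  3  4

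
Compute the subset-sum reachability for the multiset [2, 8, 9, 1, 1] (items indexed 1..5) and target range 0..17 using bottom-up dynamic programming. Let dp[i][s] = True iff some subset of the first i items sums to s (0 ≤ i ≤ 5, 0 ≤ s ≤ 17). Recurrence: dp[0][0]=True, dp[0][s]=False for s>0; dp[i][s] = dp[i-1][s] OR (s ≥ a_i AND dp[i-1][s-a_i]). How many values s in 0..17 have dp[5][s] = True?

i\s   0   1   2   3   4   5   6   7   8   9  10  11  12  13  14  15  16  17
  0   T   F   F   F   F   F   F   F   F   F   F   F   F   F   F   F   F   F
  1   T   F   T   F   F   F   F   F   F   F   F   F   F   F   F   F   F   F
  2   T   F   T   F   F   F   F   F   T   F   T   F   F   F   F   F   F   F
  3   T   F   T   F   F   F   F   F   T   T   T   T   F   F   F   F   F   T
  4   T   T   T   T   F   F   F   F   T   T   T   T   T   F   F   F   F   T
  5   T   T   T   T   T   F   F   F   T   T   T   T   T   T   F   F   F   T

12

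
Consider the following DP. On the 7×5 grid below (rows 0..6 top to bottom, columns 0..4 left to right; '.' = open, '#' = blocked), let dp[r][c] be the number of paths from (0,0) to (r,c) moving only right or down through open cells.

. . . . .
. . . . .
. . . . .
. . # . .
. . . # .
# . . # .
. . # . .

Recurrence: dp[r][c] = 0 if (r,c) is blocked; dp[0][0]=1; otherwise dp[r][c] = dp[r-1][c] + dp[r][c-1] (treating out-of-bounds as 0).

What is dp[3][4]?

25

r\c   0   1   2   3   4
  0   1   1   1   1   1
  1   1   2   3   4   5
  2   1   3   6  10  15
  3   1   4   0  10  25
  4   1   5   5   0  25
  5   0   5  10   0  25
  6   0   5   0   0  25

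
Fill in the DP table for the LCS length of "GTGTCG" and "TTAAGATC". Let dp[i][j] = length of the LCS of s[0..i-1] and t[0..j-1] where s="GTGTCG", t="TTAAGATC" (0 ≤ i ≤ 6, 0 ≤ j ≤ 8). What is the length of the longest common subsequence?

4

   ''  T  T  A  A  G  A  T  C
''  0  0  0  0  0  0  0  0  0
 G  0  0  0  0  0  1  1  1  1
 T  0  1  1  1  1  1  1  2  2
 G  0  1  1  1  1  2  2  2  2
 T  0  1  2  2  2  2  2  3  3
 C  0  1  2  2  2  2  2  3  4
 G  0  1  2  2  2  3  3  3  4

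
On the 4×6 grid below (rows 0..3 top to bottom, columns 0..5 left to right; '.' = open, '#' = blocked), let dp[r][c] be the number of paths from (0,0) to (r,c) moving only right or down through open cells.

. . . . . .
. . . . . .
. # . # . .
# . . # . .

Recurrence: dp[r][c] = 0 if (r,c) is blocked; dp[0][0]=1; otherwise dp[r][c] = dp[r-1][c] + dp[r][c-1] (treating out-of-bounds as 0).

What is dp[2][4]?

5

r\c   0   1   2   3   4   5
  0   1   1   1   1   1   1
  1   1   2   3   4   5   6
  2   1   0   3   0   5  11
  3   0   0   3   0   5  16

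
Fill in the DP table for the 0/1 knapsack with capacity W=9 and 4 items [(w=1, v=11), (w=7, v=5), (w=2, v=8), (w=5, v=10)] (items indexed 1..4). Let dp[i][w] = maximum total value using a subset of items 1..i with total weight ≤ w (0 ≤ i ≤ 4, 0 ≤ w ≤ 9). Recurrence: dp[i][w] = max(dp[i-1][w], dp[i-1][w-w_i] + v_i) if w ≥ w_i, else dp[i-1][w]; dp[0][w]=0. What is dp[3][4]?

i\w   0   1   2   3   4   5   6   7   8   9
  0   0   0   0   0   0   0   0   0   0   0
  1   0  11  11  11  11  11  11  11  11  11
  2   0  11  11  11  11  11  11  11  16  16
  3   0  11  11  19  19  19  19  19  19  19
  4   0  11  11  19  19  19  21  21  29  29

19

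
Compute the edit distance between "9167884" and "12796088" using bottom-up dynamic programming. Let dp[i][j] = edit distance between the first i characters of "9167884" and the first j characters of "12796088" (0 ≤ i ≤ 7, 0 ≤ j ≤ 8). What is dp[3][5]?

4

   ''  1  2  7  9  6  0  8  8
''  0  1  2  3  4  5  6  7  8
 9  1  1  2  3  3  4  5  6  7
 1  2  1  2  3  4  4  5  6  7
 6  3  2  2  3  4  4  5  6  7
 7  4  3  3  2  3  4  5  6  7
 8  5  4  4  3  3  4  5  5  6
 8  6  5  5  4  4  4  5  5  5
 4  7  6  6  5  5  5  5  6  6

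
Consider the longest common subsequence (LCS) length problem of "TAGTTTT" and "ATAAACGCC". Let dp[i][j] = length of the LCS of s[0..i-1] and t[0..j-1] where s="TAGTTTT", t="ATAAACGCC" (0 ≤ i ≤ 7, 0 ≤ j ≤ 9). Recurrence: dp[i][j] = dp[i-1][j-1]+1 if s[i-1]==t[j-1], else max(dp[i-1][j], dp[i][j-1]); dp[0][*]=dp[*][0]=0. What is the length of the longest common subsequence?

3

   ''  A  T  A  A  A  C  G  C  C
''  0  0  0  0  0  0  0  0  0  0
 T  0  0  1  1  1  1  1  1  1  1
 A  0  1  1  2  2  2  2  2  2  2
 G  0  1  1  2  2  2  2  3  3  3
 T  0  1  2  2  2  2  2  3  3  3
 T  0  1  2  2  2  2  2  3  3  3
 T  0  1  2  2  2  2  2  3  3  3
 T  0  1  2  2  2  2  2  3  3  3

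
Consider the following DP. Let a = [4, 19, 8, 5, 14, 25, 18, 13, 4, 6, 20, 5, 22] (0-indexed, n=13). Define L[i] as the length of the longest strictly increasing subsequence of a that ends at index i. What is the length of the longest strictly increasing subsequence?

6

   i    0    1    2    3    4    5    6    7    8    9   10   11   12
a[i]    4   19    8    5   14   25   18   13    4    6   20    5   22
L[i]    1    2    2    2    3    4    4    3    1    3    5    2    6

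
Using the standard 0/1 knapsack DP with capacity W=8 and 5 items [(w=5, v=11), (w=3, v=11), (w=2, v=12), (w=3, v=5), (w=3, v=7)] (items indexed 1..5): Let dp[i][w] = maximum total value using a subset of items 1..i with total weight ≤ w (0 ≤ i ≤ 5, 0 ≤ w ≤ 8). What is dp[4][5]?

23

i\w   0   1   2   3   4   5   6   7   8
  0   0   0   0   0   0   0   0   0   0
  1   0   0   0   0   0  11  11  11  11
  2   0   0   0  11  11  11  11  11  22
  3   0   0  12  12  12  23  23  23  23
  4   0   0  12  12  12  23  23  23  28
  5   0   0  12  12  12  23  23  23  30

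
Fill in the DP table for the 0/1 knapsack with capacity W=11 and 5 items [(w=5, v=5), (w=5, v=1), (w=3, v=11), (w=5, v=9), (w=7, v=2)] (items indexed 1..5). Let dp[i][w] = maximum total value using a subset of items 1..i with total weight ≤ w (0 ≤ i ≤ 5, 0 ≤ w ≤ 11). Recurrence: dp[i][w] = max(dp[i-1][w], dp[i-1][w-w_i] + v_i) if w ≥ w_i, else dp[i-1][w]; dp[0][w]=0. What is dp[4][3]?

11

i\w   0   1   2   3   4   5   6   7   8   9  10  11
  0   0   0   0   0   0   0   0   0   0   0   0   0
  1   0   0   0   0   0   5   5   5   5   5   5   5
  2   0   0   0   0   0   5   5   5   5   5   6   6
  3   0   0   0  11  11  11  11  11  16  16  16  16
  4   0   0   0  11  11  11  11  11  20  20  20  20
  5   0   0   0  11  11  11  11  11  20  20  20  20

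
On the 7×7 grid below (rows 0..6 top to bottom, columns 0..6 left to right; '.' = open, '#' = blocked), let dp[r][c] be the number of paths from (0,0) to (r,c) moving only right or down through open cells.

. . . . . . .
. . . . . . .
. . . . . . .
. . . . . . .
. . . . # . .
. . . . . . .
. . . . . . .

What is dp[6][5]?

252

r\c   0   1   2   3   4   5   6
  0   1   1   1   1   1   1   1
  1   1   2   3   4   5   6   7
  2   1   3   6  10  15  21  28
  3   1   4  10  20  35  56  84
  4   1   5  15  35   0  56 140
  5   1   6  21  56  56 112 252
  6   1   7  28  84 140 252 504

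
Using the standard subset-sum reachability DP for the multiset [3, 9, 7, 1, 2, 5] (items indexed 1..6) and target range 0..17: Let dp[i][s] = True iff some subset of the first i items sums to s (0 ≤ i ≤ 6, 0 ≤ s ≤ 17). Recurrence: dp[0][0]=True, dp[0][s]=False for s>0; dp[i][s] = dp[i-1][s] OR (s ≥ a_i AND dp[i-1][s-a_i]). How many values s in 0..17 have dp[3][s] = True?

7

i\s   0   1   2   3   4   5   6   7   8   9  10  11  12  13  14  15  16  17
  0   T   F   F   F   F   F   F   F   F   F   F   F   F   F   F   F   F   F
  1   T   F   F   T   F   F   F   F   F   F   F   F   F   F   F   F   F   F
  2   T   F   F   T   F   F   F   F   F   T   F   F   T   F   F   F   F   F
  3   T   F   F   T   F   F   F   T   F   T   T   F   T   F   F   F   T   F
  4   T   T   F   T   T   F   F   T   T   T   T   T   T   T   F   F   T   T
  5   T   T   T   T   T   T   T   T   T   T   T   T   T   T   T   T   T   T
  6   T   T   T   T   T   T   T   T   T   T   T   T   T   T   T   T   T   T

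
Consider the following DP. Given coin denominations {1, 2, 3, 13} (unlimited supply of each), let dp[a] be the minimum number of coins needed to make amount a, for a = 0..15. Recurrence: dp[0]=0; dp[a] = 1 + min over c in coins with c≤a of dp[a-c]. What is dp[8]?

 a  0  1  2  3  4  5  6  7  8  9 10 11 12 13 14 15
dp  0  1  1  1  2  2  2  3  3  3  4  4  4  1  2  2

3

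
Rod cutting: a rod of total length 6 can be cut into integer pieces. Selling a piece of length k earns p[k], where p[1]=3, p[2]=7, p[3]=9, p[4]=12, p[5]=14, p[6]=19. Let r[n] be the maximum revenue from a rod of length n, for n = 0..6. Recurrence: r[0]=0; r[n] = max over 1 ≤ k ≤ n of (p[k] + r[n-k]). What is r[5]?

   n    0    1    2    3    4    5    6
r[n]    0    3    7   10   14   17   21

17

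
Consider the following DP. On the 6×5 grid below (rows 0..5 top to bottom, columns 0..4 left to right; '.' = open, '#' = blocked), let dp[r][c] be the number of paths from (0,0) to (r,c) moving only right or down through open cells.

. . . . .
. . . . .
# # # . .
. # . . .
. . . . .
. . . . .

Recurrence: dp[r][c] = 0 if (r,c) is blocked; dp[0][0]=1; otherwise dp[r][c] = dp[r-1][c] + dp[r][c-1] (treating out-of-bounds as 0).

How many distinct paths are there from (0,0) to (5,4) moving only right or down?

r\c   0   1   2   3   4
  0   1   1   1   1   1
  1   1   2   3   4   5
  2   0   0   0   4   9
  3   0   0   0   4  13
  4   0   0   0   4  17
  5   0   0   0   4  21

21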